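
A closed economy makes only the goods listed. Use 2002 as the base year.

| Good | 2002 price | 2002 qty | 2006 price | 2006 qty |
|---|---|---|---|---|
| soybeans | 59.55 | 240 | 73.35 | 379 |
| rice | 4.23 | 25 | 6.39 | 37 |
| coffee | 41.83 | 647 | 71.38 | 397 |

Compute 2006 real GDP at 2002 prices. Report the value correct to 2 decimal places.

39332.47

Real GDP 2006 = Σ (p_2002 × q_2006) = 59.55·379 + 4.23·37 + 41.83·397 = 39332.47.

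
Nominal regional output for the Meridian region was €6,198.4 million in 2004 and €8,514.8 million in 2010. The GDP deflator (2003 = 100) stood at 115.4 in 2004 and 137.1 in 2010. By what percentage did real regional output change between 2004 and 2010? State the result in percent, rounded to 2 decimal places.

Deflate each year: 2004 → 6198.4/1.154 = 5371.23; 2010 → 8514.8/1.371 = 6210.65.
So real regional output changed by 6210.65/5371.23 − 1 = 0.1563, i.e. 15.63%.

15.63%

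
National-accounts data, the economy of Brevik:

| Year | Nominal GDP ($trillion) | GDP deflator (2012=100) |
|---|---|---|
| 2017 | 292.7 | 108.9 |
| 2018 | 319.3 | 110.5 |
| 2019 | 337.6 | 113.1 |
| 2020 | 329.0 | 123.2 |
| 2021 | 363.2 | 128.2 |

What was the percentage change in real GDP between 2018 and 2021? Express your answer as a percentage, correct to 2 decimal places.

-1.96%

Real GDP 2018 = 319.3/1.105 = 288.96.
Real GDP 2021 = 363.2/1.282 = 283.31.
Change = 283.31/288.96 − 1 = -0.0196.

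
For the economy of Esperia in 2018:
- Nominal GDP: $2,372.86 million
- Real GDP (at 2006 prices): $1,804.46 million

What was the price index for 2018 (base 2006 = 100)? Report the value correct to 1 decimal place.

131.5

price index = (Nominal / Real) × 100 = 2372.86 / 1804.46 × 100 = 131.50.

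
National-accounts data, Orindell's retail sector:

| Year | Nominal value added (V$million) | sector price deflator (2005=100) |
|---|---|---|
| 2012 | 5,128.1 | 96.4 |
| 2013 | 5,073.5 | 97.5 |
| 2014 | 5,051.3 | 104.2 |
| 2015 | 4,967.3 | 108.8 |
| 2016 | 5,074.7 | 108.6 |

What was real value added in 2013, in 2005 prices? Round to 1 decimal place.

Real value added 2013 = 5073.5 / 0.975 = 5203.59.

V$5,203.6 million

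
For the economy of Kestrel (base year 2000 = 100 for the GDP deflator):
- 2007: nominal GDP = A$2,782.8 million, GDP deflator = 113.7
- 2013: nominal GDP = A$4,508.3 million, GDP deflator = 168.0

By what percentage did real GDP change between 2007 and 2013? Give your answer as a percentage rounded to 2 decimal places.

Deflate each year: 2007 → 2782.8/1.137 = 2447.49; 2013 → 4508.3/1.680 = 2683.51.
So real GDP changed by 2683.51/2447.49 − 1 = 0.0964, i.e. 9.64%.

9.64%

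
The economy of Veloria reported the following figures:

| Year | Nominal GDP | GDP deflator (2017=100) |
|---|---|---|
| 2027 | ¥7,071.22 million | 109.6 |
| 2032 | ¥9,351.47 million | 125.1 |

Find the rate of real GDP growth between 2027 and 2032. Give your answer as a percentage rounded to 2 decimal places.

Real GDP 2027 = 7071.22 / 1.096 = 6451.84.
Real GDP 2032 = 9351.47 / 1.251 = 7475.20.
Real growth = 7475.20 / 6451.84 − 1 = 0.1586.

15.86%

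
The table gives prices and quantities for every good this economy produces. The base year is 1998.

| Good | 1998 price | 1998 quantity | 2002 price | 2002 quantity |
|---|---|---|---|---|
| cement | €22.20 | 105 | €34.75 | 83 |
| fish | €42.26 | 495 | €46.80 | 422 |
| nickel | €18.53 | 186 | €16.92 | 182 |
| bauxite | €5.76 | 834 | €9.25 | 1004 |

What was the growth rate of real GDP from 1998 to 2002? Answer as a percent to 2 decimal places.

-8.47%

Real GDP 1998 = Nominal GDP 1998 = 22.20·105 + 42.26·495 + 18.53·186 + 5.76·834 = 31500.12.
Real GDP 2002 (at 1998 prices) = 22.20·83 + 42.26·422 + 18.53·182 + 5.76·1004 = 28831.82.
Real growth = 28831.82/31500.12 − 1 = -0.0847.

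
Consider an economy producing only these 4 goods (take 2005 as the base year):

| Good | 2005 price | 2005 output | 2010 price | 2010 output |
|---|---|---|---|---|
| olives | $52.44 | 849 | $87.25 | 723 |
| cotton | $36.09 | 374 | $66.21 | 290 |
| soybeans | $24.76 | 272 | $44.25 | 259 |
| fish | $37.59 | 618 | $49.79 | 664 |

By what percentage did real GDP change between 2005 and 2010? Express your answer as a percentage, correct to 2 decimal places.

-9.36%

Real GDP 2005 = Nominal GDP 2005 = 52.44·849 + 36.09·374 + 24.76·272 + 37.59·618 = 87984.56.
Real GDP 2010 (at 2005 prices) = 52.44·723 + 36.09·290 + 24.76·259 + 37.59·664 = 79752.82.
Real growth = 79752.82/87984.56 − 1 = -0.0936.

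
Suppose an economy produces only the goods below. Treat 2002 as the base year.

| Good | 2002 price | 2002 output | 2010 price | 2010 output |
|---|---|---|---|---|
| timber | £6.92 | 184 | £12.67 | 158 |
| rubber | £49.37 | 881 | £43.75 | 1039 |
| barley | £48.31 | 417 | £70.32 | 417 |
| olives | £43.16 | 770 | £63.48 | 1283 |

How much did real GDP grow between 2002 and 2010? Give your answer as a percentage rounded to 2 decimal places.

30.32%

Real GDP 2002 = Nominal GDP 2002 = 6.92·184 + 49.37·881 + 48.31·417 + 43.16·770 = 98146.72.
Real GDP 2010 (at 2002 prices) = 6.92·158 + 49.37·1039 + 48.31·417 + 43.16·1283 = 127908.34.
Real growth = 127908.34/98146.72 − 1 = 0.3032.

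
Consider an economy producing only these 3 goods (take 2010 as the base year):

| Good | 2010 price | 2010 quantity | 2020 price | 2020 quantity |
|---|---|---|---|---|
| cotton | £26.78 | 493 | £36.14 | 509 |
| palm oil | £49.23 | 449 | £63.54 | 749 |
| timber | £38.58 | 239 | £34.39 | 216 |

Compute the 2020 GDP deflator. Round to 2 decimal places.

124.78

Nominal GDP 2020 = 36.14·509 + 63.54·749 + 34.39·216 = 73414.96.
Real GDP 2020 (at 2010 prices) = 26.78·509 + 49.23·749 + 38.58·216 = 58837.57.
Deflator = Nominal/Real × 100 = 73414.96/58837.57 × 100 = 124.776.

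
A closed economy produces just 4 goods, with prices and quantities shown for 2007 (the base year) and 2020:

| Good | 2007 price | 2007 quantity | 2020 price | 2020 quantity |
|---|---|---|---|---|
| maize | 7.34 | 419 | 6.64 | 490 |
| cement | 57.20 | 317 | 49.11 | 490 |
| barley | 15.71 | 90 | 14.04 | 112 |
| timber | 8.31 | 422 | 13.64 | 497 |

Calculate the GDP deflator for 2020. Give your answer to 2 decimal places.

Nominal GDP 2020 = 6.64·490 + 49.11·490 + 14.04·112 + 13.64·497 = 35669.06.
Real GDP 2020 (at 2007 prices) = 7.34·490 + 57.20·490 + 15.71·112 + 8.31·497 = 37514.19.
Deflator = Nominal/Real × 100 = 35669.06/37514.19 × 100 = 95.082.

95.08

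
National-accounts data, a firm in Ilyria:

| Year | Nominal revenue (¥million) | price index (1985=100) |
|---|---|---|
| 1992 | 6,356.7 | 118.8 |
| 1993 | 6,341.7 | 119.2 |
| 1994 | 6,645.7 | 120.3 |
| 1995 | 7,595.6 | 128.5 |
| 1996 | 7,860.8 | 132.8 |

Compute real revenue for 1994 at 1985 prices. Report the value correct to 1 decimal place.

¥5,524.3 million

Real revenue 1994 = 6645.7 / 1.203 = 5524.27.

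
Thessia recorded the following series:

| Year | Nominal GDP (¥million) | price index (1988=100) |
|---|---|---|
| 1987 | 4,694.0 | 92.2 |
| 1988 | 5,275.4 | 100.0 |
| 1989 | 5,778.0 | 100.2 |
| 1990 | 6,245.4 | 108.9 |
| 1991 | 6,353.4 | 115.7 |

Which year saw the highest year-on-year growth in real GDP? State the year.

1989

1988: real = 5275.4/1.000 = 5275.40; growth vs 1987 (5091.11) = 3.62%.
1989: real = 5778.0/1.002 = 5766.47; growth vs 1988 (5275.40) = 9.31%.
1990: real = 6245.4/1.089 = 5734.99; growth vs 1989 (5766.47) = -0.55%.
1991: real = 6353.4/1.157 = 5491.27; growth vs 1990 (5734.99) = -4.25%.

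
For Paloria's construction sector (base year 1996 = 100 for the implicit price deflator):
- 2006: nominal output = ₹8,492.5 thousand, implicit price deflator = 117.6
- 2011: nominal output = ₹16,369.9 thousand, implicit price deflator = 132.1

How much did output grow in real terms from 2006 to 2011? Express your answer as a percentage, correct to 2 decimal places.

71.60%

Real output 2006 = 8492.5 / 1.176 = 7221.51.
Real output 2011 = 16369.9 / 1.321 = 12392.05.
Real growth = 12392.05 / 7221.51 − 1 = 0.7160.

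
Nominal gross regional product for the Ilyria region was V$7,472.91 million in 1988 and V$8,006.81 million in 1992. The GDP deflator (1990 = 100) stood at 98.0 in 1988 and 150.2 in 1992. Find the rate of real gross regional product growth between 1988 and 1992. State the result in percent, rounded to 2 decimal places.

-30.09%

Real gross regional product 1988 = 7472.91 / 0.980 = 7625.42.
Real gross regional product 1992 = 8006.81 / 1.502 = 5330.77.
Real growth = 5330.77 / 7625.42 − 1 = -0.3009.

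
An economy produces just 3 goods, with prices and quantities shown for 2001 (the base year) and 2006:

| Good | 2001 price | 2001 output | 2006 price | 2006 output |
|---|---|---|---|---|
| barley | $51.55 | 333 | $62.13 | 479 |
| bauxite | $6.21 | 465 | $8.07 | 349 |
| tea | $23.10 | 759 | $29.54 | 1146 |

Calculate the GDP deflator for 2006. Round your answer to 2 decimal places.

Nominal GDP 2006 = 62.13·479 + 8.07·349 + 29.54·1146 = 66429.54.
Real GDP 2006 (at 2001 prices) = 51.55·479 + 6.21·349 + 23.10·1146 = 53332.34.
Deflator = Nominal/Real × 100 = 66429.54/53332.34 × 100 = 124.558.

124.56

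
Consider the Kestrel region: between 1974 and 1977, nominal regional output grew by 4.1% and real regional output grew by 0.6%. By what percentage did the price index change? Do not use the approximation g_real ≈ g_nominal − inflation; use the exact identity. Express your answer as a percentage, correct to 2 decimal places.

3.48%

(1 + g_nom) = (1 + g_real)(1 + π), so π = 1.0410 / 1.0060 − 1 = 0.03479.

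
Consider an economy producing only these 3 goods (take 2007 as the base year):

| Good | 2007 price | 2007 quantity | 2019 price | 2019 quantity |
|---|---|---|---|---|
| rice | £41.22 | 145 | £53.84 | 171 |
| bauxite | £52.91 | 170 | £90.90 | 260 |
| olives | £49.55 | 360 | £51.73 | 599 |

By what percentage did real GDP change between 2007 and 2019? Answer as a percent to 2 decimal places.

53.87%

Real GDP 2007 = Nominal GDP 2007 = 41.22·145 + 52.91·170 + 49.55·360 = 32809.60.
Real GDP 2019 (at 2007 prices) = 41.22·171 + 52.91·260 + 49.55·599 = 50485.67.
Real growth = 50485.67/32809.60 − 1 = 0.5387.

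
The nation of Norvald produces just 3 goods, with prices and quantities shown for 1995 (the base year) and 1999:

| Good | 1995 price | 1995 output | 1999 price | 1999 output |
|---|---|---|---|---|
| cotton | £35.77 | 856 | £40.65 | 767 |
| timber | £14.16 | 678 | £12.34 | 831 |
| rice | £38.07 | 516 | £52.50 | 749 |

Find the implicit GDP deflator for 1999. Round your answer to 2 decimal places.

119.25

Nominal GDP 1999 = 40.65·767 + 12.34·831 + 52.50·749 = 80755.59.
Real GDP 1999 (at 1995 prices) = 35.77·767 + 14.16·831 + 38.07·749 = 67716.98.
Deflator = Nominal/Real × 100 = 80755.59/67716.98 × 100 = 119.255.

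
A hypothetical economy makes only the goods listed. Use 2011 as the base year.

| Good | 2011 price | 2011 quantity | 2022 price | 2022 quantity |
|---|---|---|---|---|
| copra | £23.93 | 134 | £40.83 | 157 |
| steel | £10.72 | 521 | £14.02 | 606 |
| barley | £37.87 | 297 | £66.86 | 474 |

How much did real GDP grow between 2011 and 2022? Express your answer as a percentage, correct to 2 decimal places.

Real GDP 2011 = Nominal GDP 2011 = 23.93·134 + 10.72·521 + 37.87·297 = 20039.13.
Real GDP 2022 (at 2011 prices) = 23.93·157 + 10.72·606 + 37.87·474 = 28203.71.
Real growth = 28203.71/20039.13 − 1 = 0.4074.

40.74%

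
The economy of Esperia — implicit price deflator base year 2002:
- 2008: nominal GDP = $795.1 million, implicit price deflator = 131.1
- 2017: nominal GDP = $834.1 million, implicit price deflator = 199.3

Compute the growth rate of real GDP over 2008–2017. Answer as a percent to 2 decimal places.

Deflate each year: 2008 → 795.1/1.311 = 606.48; 2017 → 834.1/1.993 = 418.51.
So real GDP changed by 418.51/606.48 − 1 = -0.3099, i.e. -30.99%.

-30.99%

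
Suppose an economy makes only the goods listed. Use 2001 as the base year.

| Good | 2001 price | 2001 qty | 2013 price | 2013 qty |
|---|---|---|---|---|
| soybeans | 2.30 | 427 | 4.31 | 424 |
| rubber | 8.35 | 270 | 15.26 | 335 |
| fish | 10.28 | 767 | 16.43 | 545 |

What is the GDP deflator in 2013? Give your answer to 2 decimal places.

169.53

Nominal GDP 2013 = 4.31·424 + 15.26·335 + 16.43·545 = 15893.89.
Real GDP 2013 (at 2001 prices) = 2.30·424 + 8.35·335 + 10.28·545 = 9375.05.
Deflator = Nominal/Real × 100 = 15893.89/9375.05 × 100 = 169.534.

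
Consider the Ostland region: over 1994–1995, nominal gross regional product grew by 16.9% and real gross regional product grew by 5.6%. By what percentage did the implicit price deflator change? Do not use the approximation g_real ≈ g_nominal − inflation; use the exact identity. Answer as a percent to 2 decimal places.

10.70%

(1 + g_nom) = (1 + g_real)(1 + π), so π = 1.1690 / 1.0560 − 1 = 0.10701.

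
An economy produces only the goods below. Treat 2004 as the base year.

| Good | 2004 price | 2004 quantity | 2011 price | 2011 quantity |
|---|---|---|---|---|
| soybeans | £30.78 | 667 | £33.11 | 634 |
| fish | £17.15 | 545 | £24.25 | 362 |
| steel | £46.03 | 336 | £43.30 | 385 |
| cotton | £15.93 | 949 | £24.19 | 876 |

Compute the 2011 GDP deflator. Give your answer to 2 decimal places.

Nominal GDP 2011 = 33.11·634 + 24.25·362 + 43.30·385 + 24.19·876 = 67631.18.
Real GDP 2011 (at 2004 prices) = 30.78·634 + 17.15·362 + 46.03·385 + 15.93·876 = 57399.05.
Deflator = Nominal/Real × 100 = 67631.18/57399.05 × 100 = 117.826.

117.83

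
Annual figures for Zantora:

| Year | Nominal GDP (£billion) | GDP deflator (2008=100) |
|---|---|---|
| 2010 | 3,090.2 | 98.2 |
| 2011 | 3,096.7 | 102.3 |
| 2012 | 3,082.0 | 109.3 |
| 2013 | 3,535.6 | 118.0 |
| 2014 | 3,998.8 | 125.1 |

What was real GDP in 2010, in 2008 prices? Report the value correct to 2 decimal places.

£3,146.84 billion

Real GDP 2010 = 3090.2 / 0.982 = 3146.84.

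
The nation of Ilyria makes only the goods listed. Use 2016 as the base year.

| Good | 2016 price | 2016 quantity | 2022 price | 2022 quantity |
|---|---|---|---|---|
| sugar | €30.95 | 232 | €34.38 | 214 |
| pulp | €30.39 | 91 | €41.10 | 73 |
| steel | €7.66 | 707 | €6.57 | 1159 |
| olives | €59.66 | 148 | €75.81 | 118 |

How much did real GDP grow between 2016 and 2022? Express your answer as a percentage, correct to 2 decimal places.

Real GDP 2016 = Nominal GDP 2016 = 30.95·232 + 30.39·91 + 7.66·707 + 59.66·148 = 24191.19.
Real GDP 2022 (at 2016 prices) = 30.95·214 + 30.39·73 + 7.66·1159 + 59.66·118 = 24759.59.
Real growth = 24759.59/24191.19 − 1 = 0.0235.

2.35%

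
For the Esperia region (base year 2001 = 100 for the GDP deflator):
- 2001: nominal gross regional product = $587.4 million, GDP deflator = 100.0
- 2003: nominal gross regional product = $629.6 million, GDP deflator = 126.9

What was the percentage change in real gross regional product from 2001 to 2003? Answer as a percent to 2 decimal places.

-15.54%

Real gross regional product 2001 = 587.4 / 1.000 = 587.40.
Real gross regional product 2003 = 629.6 / 1.269 = 496.14.
Real growth = 496.14 / 587.40 − 1 = -0.1554.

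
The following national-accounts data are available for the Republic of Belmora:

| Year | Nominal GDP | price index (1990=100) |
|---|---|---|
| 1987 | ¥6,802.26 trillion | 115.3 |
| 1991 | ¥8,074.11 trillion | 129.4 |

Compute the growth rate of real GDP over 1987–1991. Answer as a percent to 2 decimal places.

5.76%

Real GDP 1987 = 6802.26 / 1.153 = 5899.62.
Real GDP 1991 = 8074.11 / 1.294 = 6239.65.
Real growth = 6239.65 / 5899.62 − 1 = 0.0576.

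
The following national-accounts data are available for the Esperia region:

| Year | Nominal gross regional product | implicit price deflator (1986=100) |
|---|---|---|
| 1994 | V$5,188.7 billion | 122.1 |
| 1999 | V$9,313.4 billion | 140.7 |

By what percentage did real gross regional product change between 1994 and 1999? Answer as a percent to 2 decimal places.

Deflate each year: 1994 → 5188.7/1.221 = 4249.55; 1999 → 9313.4/1.407 = 6619.33.
So real gross regional product changed by 6619.33/4249.55 − 1 = 0.5577, i.e. 55.77%.

55.77%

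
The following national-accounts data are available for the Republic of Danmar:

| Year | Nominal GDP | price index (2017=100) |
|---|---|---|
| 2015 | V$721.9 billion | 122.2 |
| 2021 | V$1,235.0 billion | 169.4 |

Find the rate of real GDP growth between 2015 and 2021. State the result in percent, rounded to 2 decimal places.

Deflate each year: 2015 → 721.9/1.222 = 590.75; 2021 → 1235.0/1.694 = 729.04.
So real GDP changed by 729.04/590.75 − 1 = 0.2341, i.e. 23.41%.

23.41%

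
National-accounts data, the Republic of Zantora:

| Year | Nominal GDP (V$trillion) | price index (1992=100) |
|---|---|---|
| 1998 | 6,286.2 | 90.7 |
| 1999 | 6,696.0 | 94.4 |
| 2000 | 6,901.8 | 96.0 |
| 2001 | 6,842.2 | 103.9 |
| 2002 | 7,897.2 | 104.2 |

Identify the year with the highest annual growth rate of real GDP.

2002

1999: real = 6696.0/0.944 = 7093.22; growth vs 1998 (6930.76) = 2.34%.
2000: real = 6901.8/0.960 = 7189.38; growth vs 1999 (7093.22) = 1.36%.
2001: real = 6842.2/1.039 = 6585.37; growth vs 2000 (7189.38) = -8.40%.
2002: real = 7897.2/1.042 = 7578.89; growth vs 2001 (6585.37) = 15.09%.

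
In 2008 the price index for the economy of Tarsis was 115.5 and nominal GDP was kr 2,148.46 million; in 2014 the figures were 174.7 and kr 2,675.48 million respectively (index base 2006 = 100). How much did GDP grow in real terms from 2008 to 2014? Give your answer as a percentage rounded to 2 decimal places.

-17.67%

Deflate each year: 2008 → 2148.46/1.155 = 1860.14; 2014 → 2675.48/1.747 = 1531.47.
So real GDP changed by 1531.47/1860.14 − 1 = -0.1767, i.e. -17.67%.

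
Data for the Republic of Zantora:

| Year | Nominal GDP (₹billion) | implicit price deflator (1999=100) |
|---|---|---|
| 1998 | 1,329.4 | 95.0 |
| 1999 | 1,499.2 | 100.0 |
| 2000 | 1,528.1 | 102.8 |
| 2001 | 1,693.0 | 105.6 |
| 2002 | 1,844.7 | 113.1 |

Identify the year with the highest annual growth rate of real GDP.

1999: real = 1499.2/1.000 = 1499.20; growth vs 1998 (1399.37) = 7.13%.
2000: real = 1528.1/1.028 = 1486.48; growth vs 1999 (1499.20) = -0.85%.
2001: real = 1693.0/1.056 = 1603.22; growth vs 2000 (1486.48) = 7.85%.
2002: real = 1844.7/1.131 = 1631.03; growth vs 2001 (1603.22) = 1.73%.

2001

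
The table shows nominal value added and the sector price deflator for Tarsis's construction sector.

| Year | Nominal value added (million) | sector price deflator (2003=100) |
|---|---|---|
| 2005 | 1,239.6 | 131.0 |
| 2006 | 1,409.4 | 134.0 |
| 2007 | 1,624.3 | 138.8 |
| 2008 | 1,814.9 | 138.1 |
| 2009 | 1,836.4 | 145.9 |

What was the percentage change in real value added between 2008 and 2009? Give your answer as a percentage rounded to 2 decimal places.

Real value added 2008 = 1814.9/1.381 = 1314.19.
Real value added 2009 = 1836.4/1.459 = 1258.67.
Change = 1258.67/1314.19 − 1 = -0.0422.

-4.22%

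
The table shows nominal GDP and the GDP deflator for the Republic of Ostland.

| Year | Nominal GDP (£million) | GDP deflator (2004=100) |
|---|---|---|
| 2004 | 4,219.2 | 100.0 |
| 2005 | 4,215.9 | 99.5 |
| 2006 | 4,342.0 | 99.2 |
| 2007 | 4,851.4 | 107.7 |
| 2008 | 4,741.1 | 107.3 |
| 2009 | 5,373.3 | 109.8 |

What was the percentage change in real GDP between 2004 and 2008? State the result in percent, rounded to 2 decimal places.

4.72%

Real GDP 2004 = 4219.2/1.000 = 4219.20.
Real GDP 2008 = 4741.1/1.073 = 4418.55.
Change = 4418.55/4219.20 − 1 = 0.0472.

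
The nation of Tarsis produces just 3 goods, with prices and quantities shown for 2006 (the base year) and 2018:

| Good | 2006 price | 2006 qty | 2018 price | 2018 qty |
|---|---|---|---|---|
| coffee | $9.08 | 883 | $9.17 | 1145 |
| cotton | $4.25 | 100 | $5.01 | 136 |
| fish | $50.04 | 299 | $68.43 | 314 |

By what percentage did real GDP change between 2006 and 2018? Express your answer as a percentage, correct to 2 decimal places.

14.03%

Real GDP 2006 = Nominal GDP 2006 = 9.08·883 + 4.25·100 + 50.04·299 = 23404.60.
Real GDP 2018 (at 2006 prices) = 9.08·1145 + 4.25·136 + 50.04·314 = 26687.16.
Real growth = 26687.16/23404.60 − 1 = 0.1403.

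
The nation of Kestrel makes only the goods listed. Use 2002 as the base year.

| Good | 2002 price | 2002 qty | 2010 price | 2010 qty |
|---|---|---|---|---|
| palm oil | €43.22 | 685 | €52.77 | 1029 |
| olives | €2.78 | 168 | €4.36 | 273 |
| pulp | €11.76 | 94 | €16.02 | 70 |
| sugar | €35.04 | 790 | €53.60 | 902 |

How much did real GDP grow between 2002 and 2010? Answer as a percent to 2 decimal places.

31.94%

Real GDP 2002 = Nominal GDP 2002 = 43.22·685 + 2.78·168 + 11.76·94 + 35.04·790 = 58859.78.
Real GDP 2010 (at 2002 prices) = 43.22·1029 + 2.78·273 + 11.76·70 + 35.04·902 = 77661.60.
Real growth = 77661.60/58859.78 − 1 = 0.3194.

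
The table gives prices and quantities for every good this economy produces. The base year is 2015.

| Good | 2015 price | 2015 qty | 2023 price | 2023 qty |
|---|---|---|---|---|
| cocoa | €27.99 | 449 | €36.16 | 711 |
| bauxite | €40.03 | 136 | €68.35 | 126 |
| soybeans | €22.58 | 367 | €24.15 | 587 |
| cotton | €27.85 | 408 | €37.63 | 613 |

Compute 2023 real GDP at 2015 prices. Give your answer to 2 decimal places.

Real GDP 2023 = Σ (p_2015 × q_2023) = 27.99·711 + 40.03·126 + 22.58·587 + 27.85·613 = 55271.18.

€55271.18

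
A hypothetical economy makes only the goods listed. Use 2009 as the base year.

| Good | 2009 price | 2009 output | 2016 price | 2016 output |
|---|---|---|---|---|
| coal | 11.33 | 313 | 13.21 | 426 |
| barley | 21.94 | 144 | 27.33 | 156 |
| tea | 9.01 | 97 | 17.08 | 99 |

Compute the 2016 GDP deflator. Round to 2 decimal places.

126.70

Nominal GDP 2016 = 13.21·426 + 27.33·156 + 17.08·99 = 11581.86.
Real GDP 2016 (at 2009 prices) = 11.33·426 + 21.94·156 + 9.01·99 = 9141.21.
Deflator = Nominal/Real × 100 = 11581.86/9141.21 × 100 = 126.699.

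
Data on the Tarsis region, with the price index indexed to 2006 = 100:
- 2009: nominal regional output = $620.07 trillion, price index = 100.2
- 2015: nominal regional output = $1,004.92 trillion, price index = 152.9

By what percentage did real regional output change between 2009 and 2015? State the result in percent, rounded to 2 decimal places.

6.21%

Real regional output 2009 = 620.07 / 1.002 = 618.83.
Real regional output 2015 = 1004.92 / 1.529 = 657.24.
Real growth = 657.24 / 618.83 − 1 = 0.0621.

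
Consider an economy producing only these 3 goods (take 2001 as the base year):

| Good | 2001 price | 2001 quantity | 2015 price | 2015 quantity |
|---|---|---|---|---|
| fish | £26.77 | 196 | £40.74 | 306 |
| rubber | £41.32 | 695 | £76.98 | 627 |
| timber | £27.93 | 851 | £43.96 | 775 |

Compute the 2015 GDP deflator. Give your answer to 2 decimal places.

Nominal GDP 2015 = 40.74·306 + 76.98·627 + 43.96·775 = 94801.90.
Real GDP 2015 (at 2001 prices) = 26.77·306 + 41.32·627 + 27.93·775 = 55745.01.
Deflator = Nominal/Real × 100 = 94801.90/55745.01 × 100 = 170.063.

170.06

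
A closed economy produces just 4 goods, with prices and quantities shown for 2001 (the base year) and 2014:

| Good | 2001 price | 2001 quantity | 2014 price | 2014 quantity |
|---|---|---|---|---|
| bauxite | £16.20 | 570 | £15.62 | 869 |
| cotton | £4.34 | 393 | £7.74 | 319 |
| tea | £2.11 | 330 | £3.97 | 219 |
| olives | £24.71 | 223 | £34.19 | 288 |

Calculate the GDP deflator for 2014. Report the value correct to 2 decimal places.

Nominal GDP 2014 = 15.62·869 + 7.74·319 + 3.97·219 + 34.19·288 = 26758.99.
Real GDP 2014 (at 2001 prices) = 16.20·869 + 4.34·319 + 2.11·219 + 24.71·288 = 23040.83.
Deflator = Nominal/Real × 100 = 26758.99/23040.83 × 100 = 116.137.

116.14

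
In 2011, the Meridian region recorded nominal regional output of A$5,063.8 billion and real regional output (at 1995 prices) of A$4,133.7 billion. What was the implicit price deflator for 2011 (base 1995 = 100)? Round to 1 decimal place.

implicit price deflator = (Nominal / Real) × 100 = 5063.8 / 4133.7 × 100 = 122.50.

122.5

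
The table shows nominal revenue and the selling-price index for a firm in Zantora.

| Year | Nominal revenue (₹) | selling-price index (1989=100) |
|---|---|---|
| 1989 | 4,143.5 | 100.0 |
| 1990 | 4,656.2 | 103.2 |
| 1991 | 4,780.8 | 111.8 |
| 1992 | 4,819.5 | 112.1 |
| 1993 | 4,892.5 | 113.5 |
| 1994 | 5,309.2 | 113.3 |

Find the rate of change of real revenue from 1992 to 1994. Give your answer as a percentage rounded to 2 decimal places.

8.99%

Real revenue 1992 = 4819.5/1.121 = 4299.29.
Real revenue 1994 = 5309.2/1.133 = 4685.97.
Change = 4685.97/4299.29 − 1 = 0.0899.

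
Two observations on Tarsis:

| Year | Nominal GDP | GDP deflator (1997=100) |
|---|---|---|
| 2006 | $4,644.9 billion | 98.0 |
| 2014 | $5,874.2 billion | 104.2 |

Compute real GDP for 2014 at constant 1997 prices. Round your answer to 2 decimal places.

Real GDP = Nominal / (GDP deflator/100) = 5874.2 / 1.042 = 5637.43.

$5,637.43 billion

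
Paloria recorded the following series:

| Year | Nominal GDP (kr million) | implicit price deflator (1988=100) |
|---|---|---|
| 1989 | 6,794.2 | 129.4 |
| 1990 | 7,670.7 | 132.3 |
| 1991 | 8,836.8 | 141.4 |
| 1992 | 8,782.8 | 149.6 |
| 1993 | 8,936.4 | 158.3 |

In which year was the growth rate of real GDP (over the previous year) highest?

1990

1990: real = 7670.7/1.323 = 5797.96; growth vs 1989 (5250.54) = 10.43%.
1991: real = 8836.8/1.414 = 6249.50; growth vs 1990 (5797.96) = 7.79%.
1992: real = 8782.8/1.496 = 5870.86; growth vs 1991 (6249.50) = -6.06%.
1993: real = 8936.4/1.583 = 5645.23; growth vs 1992 (5870.86) = -3.84%.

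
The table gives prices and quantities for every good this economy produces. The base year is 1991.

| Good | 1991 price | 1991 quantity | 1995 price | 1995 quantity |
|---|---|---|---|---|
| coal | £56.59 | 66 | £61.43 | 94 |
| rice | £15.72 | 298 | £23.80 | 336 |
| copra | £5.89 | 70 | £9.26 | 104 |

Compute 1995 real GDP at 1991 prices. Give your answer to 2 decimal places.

Real GDP 1995 = Σ (p_1991 × q_1995) = 56.59·94 + 15.72·336 + 5.89·104 = 11213.94.

£11213.94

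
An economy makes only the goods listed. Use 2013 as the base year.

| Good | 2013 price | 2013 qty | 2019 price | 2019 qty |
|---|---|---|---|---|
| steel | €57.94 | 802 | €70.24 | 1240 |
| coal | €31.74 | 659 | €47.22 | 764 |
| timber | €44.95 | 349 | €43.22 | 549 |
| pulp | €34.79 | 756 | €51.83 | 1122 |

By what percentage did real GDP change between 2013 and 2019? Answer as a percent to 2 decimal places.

Real GDP 2013 = Nominal GDP 2013 = 57.94·802 + 31.74·659 + 44.95·349 + 34.79·756 = 109373.33.
Real GDP 2019 (at 2013 prices) = 57.94·1240 + 31.74·764 + 44.95·549 + 34.79·1122 = 159806.89.
Real growth = 159806.89/109373.33 − 1 = 0.4611.

46.11%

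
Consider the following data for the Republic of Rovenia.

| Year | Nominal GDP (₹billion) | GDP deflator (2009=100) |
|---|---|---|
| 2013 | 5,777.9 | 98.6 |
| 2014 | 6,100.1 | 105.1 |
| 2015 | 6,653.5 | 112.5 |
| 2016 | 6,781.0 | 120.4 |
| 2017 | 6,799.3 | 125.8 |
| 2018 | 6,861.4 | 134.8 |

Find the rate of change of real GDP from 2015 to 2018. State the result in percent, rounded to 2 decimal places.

Real GDP 2015 = 6653.5/1.125 = 5914.22.
Real GDP 2018 = 6861.4/1.348 = 5090.06.
Change = 5090.06/5914.22 − 1 = -0.1394.

-13.94%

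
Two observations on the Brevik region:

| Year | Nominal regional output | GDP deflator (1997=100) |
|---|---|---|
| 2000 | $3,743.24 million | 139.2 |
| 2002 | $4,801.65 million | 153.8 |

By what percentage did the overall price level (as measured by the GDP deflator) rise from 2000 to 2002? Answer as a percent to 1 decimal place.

Price-level change = 153.8 / 139.2 − 1 = 0.1049.

10.5%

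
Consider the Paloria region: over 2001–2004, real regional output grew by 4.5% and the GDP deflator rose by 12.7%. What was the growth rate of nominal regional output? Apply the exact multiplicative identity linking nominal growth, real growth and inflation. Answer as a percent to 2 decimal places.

(1 + g_nom) = (1 + g_real)(1 + π) = 1.0450 × 1.1270 = 1.17772.

17.77%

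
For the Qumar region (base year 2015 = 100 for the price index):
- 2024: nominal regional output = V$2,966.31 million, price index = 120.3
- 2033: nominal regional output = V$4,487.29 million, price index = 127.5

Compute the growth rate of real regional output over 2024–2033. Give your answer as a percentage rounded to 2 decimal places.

42.73%

Real regional output 2024 = 2966.31 / 1.203 = 2465.76.
Real regional output 2033 = 4487.29 / 1.275 = 3519.44.
Real growth = 3519.44 / 2465.76 − 1 = 0.4273.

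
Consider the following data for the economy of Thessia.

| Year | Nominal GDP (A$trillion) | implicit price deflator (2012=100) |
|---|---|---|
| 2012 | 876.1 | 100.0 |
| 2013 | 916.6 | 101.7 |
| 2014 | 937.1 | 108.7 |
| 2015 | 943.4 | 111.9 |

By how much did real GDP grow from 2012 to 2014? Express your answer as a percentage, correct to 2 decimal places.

-1.60%

Real GDP 2012 = 876.1/1.000 = 876.10.
Real GDP 2014 = 937.1/1.087 = 862.10.
Change = 862.10/876.10 − 1 = -0.0160.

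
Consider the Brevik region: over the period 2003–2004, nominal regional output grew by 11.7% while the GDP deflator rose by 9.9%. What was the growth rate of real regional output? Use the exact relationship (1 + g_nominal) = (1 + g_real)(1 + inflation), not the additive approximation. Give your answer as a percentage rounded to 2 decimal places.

1.64%

(1 + g_nom) = (1 + g_real)(1 + π), so g_real = 1.1170 / 1.0990 − 1 = 0.01638.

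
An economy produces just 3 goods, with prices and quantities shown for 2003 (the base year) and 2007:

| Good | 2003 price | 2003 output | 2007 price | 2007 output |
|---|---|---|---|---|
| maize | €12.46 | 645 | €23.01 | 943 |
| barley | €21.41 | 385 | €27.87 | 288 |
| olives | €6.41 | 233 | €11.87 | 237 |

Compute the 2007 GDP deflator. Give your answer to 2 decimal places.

Nominal GDP 2007 = 23.01·943 + 27.87·288 + 11.87·237 = 32538.18.
Real GDP 2007 (at 2003 prices) = 12.46·943 + 21.41·288 + 6.41·237 = 19435.03.
Deflator = Nominal/Real × 100 = 32538.18/19435.03 × 100 = 167.420.

167.42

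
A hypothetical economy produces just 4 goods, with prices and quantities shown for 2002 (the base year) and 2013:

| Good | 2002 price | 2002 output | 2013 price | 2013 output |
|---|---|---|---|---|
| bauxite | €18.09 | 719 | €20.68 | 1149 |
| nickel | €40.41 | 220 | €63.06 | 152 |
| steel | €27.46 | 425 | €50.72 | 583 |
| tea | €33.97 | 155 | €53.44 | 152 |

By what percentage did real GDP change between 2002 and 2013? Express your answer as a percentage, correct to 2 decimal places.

Real GDP 2002 = Nominal GDP 2002 = 18.09·719 + 40.41·220 + 27.46·425 + 33.97·155 = 38832.76.
Real GDP 2013 (at 2002 prices) = 18.09·1149 + 40.41·152 + 27.46·583 + 33.97·152 = 48100.35.
Real growth = 48100.35/38832.76 − 1 = 0.2387.

23.87%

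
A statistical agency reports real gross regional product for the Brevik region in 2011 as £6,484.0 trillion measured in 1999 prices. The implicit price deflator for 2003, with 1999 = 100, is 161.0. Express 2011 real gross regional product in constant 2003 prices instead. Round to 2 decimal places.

£10,439.24 trillion

Real gross regional product in 2003 prices = Real gross regional product in 1999 prices × (P_2003/P_1999) = 6484.0 × 1.610 = 10439.24.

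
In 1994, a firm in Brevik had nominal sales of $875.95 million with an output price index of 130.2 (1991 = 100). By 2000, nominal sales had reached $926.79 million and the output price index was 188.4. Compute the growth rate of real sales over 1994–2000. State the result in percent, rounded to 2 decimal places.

-26.88%

Deflate each year: 1994 → 875.95/1.302 = 672.77; 2000 → 926.79/1.884 = 491.93.
So real sales changed by 491.93/672.77 − 1 = -0.2688, i.e. -26.88%.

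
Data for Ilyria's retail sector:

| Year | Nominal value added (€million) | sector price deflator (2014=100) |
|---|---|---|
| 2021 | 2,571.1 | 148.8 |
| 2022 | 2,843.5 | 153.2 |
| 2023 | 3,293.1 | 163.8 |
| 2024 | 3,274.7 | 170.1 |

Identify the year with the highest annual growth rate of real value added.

2023

2022: real = 2843.5/1.532 = 1856.07; growth vs 2021 (1727.89) = 7.42%.
2023: real = 3293.1/1.638 = 2010.44; growth vs 2022 (1856.07) = 8.32%.
2024: real = 3274.7/1.701 = 1925.16; growth vs 2023 (2010.44) = -4.24%.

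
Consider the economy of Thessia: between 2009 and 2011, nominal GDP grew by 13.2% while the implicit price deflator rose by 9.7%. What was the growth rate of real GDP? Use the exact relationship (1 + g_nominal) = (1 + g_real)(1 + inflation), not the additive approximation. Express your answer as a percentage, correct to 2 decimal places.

3.19%

(1 + g_nom) = (1 + g_real)(1 + π), so g_real = 1.1320 / 1.0970 − 1 = 0.03191.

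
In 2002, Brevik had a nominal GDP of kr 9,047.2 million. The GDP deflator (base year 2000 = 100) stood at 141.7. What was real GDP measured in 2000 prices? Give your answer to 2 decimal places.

Real GDP = Nominal / (GDP deflator/100) = 9047.2 / 1.417 = 6384.76.

kr 6,384.76 million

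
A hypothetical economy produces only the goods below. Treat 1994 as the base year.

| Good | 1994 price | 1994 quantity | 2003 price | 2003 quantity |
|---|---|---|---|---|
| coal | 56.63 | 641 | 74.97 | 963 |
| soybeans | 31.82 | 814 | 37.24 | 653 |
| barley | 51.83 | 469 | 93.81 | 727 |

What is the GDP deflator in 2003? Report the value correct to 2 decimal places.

Nominal GDP 2003 = 74.97·963 + 37.24·653 + 93.81·727 = 164713.70.
Real GDP 2003 (at 1994 prices) = 56.63·963 + 31.82·653 + 51.83·727 = 112993.56.
Deflator = Nominal/Real × 100 = 164713.70/112993.56 × 100 = 145.773.

145.77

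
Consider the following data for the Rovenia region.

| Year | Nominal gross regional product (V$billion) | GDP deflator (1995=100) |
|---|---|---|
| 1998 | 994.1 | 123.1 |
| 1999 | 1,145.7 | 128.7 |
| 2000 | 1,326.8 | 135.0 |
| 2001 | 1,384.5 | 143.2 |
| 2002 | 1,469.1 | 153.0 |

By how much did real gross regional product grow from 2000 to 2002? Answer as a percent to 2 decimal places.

-2.30%

Real gross regional product 2000 = 1326.8/1.350 = 982.81.
Real gross regional product 2002 = 1469.1/1.530 = 960.20.
Change = 960.20/982.81 − 1 = -0.0230.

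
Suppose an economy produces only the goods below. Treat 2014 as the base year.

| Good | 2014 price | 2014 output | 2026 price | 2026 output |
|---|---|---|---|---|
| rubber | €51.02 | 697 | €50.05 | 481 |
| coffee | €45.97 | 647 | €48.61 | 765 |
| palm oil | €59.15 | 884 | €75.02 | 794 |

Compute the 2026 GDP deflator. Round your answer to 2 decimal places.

113.27

Nominal GDP 2026 = 50.05·481 + 48.61·765 + 75.02·794 = 120826.58.
Real GDP 2026 (at 2014 prices) = 51.02·481 + 45.97·765 + 59.15·794 = 106672.77.
Deflator = Nominal/Real × 100 = 120826.58/106672.77 × 100 = 113.268.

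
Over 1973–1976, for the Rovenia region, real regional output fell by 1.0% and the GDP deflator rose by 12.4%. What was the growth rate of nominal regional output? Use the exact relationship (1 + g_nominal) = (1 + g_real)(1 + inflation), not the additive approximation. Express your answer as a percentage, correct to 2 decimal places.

11.28%

(1 + g_nom) = (1 + g_real)(1 + π) = 0.9900 × 1.1240 = 1.11276.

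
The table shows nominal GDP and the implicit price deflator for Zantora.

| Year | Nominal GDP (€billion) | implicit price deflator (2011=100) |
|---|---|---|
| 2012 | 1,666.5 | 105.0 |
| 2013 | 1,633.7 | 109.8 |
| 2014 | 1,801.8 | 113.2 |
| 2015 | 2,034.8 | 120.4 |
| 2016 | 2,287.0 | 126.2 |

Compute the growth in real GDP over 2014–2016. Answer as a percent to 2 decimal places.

13.85%

Real GDP 2014 = 1801.8/1.132 = 1591.70.
Real GDP 2016 = 2287.0/1.262 = 1812.20.
Change = 1812.20/1591.70 − 1 = 0.1385.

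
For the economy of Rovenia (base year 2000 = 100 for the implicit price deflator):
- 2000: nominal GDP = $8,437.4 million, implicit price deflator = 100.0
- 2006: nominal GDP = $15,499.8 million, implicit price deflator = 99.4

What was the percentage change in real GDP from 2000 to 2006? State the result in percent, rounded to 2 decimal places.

84.81%

Deflate each year: 2000 → 8437.4/1.000 = 8437.40; 2006 → 15499.8/0.994 = 15593.36.
So real GDP changed by 15593.36/8437.40 − 1 = 0.8481, i.e. 84.81%.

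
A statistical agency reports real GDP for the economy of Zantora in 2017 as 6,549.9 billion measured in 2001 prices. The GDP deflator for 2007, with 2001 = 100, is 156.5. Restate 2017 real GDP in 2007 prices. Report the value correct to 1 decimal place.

Real GDP in 2007 prices = Real GDP in 2001 prices × (P_2007/P_2001) = 6549.9 × 1.565 = 10250.59.

10,250.6 billion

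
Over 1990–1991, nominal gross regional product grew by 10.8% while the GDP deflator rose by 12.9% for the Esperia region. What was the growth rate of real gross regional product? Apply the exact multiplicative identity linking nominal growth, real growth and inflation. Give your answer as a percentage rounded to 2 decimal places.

(1 + g_nom) = (1 + g_real)(1 + π), so g_real = 1.1080 / 1.1290 − 1 = -0.01860.

-1.86%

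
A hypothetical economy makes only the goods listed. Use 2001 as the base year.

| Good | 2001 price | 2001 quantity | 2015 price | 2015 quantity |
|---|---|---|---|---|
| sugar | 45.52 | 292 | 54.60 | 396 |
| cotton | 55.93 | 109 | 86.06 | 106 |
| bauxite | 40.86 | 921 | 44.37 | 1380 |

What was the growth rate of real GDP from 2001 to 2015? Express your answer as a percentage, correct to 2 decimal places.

Real GDP 2001 = Nominal GDP 2001 = 45.52·292 + 55.93·109 + 40.86·921 = 57020.27.
Real GDP 2015 (at 2001 prices) = 45.52·396 + 55.93·106 + 40.86·1380 = 80341.30.
Real growth = 80341.30/57020.27 − 1 = 0.4090.

40.90%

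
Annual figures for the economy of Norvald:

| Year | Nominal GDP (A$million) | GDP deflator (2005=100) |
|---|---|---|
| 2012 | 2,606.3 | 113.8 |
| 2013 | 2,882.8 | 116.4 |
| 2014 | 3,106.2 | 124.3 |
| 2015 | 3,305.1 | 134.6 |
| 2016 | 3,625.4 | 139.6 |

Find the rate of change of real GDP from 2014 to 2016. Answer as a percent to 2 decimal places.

3.92%

Real GDP 2014 = 3106.2/1.243 = 2498.95.
Real GDP 2016 = 3625.4/1.396 = 2596.99.
Change = 2596.99/2498.95 − 1 = 0.0392.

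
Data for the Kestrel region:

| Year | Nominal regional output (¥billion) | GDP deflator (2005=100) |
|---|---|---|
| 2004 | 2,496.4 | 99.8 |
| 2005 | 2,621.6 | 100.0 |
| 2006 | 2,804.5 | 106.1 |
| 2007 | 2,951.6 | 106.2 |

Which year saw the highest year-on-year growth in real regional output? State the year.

2005: real = 2621.6/1.000 = 2621.60; growth vs 2004 (2501.40) = 4.81%.
2006: real = 2804.5/1.061 = 2643.26; growth vs 2005 (2621.60) = 0.83%.
2007: real = 2951.6/1.062 = 2779.28; growth vs 2006 (2643.26) = 5.15%.

2007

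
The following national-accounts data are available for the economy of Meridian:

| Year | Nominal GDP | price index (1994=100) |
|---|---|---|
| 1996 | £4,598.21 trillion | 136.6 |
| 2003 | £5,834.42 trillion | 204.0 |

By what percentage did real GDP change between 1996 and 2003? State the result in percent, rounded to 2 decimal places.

-15.04%

Real GDP 1996 = 4598.21 / 1.366 = 3366.19.
Real GDP 2003 = 5834.42 / 2.040 = 2860.01.
Real growth = 2860.01 / 3366.19 − 1 = -0.1504.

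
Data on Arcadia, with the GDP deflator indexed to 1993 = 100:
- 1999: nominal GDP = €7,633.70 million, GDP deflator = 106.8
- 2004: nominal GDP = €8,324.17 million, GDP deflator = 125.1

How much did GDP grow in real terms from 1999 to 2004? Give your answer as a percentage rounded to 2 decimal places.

-6.91%

Deflate each year: 1999 → 7633.70/1.068 = 7147.66; 2004 → 8324.17/1.251 = 6654.01.
So real GDP changed by 6654.01/7147.66 − 1 = -0.0691, i.e. -6.91%.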